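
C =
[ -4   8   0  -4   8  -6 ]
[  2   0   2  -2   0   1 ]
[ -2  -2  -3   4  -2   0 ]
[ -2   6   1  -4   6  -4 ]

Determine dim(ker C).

Row reduce to echelon form.
R2 ← R2 + (1/2)·R1: [0, 4, 2, -4, 4, -2]
R3 ← R3 − (1/2)·R1: [0, -6, -3, 6, -6, 3]
R4 ← R4 − (1/2)·R1: [0, 2, 1, -2, 2, -1]
R3 ← R3 + (3/2)·R2: [0, 0, 0, 0, 0, 0]
R4 ← R4 − (1/2)·R2: [0, 0, 0, 0, 0, 0]
2 nonzero rows, so rank(C) = 2.
C has 6 columns; by rank–nullity, nullity = 6 − 2 = 4.

4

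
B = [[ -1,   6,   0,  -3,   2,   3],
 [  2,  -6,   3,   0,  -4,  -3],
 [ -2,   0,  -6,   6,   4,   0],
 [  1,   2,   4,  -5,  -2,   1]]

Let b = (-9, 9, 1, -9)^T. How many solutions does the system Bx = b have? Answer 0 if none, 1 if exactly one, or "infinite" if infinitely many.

0

Row reduce the augmented matrix [B | b].
R2 ← R2 + (2)·R1: [0, 6, 3, -6, 0, 3, -9]
R3 ← R3 − (2)·R1: [0, -12, -6, 12, 0, -6, 19]
R4 ← R4 + R1: [0, 8, 4, -8, 0, 4, -18]
R3 ← R3 + (2)·R2: [0, 0, 0, 0, 0, 0, 1]
R4 ← R4 − (4/3)·R2: [0, 0, 0, 0, 0, 0, -6]
R4 ← R4 + (6)·R3: [0, 0, 0, 0, 0, 0, 0]
The echelon form has 3 nonzero rows; the last pivot sits in the augmented column, so rank(B) = 2 but rank([B|b]) = 3.
Since the ranks differ, the system is inconsistent.
It has no solutions.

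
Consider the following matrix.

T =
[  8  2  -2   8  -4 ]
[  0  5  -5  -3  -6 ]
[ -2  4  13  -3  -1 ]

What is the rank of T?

Row reduce to echelon form.
R3 ← R3 + (1/4)·R1: [0, 9/2, 25/2, -1, -2]
R3 ← R3 − (9/10)·R2: [0, 0, 17, 17/10, 17/5]
Echelon form has 3 nonzero rows, so rank(T) = 3.

3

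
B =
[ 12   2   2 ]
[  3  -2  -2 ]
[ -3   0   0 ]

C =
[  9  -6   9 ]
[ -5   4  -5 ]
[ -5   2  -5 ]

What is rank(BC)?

First compute BC:
[[ 88, -60,  88],
 [ 47, -30,  47],
 [-27,  18, -27]]
Now row reduce the product.
R2 ← R2 − (47/88)·R1: [0, 45/22, 0]
R3 ← R3 + (27/88)·R1: [0, -9/22, 0]
R3 ← R3 + (1/5)·R2: [0, 0, 0]
2 nonzero rows, so rank(BC) = 2.

2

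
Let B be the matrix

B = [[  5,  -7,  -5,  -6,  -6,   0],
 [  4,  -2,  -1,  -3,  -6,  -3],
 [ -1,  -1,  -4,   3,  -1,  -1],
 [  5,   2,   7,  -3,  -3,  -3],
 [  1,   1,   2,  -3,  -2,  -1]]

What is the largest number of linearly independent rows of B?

4

Row reduce to echelon form.
R2 ← R2 − (4/5)·R1: [0, 18/5, 3, 9/5, -6/5, -3]
R3 ← R3 + (1/5)·R1: [0, -12/5, -5, 9/5, -11/5, -1]
R4 ← R4 − R1: [0, 9, 12, 3, 3, -3]
R5 ← R5 − (1/5)·R1: [0, 12/5, 3, -9/5, -4/5, -1]
R3 ← R3 + (2/3)·R2: [0, 0, -3, 3, -3, -3]
R4 ← R4 − (5/2)·R2: [0, 0, 9/2, -3/2, 6, 9/2]
R5 ← R5 − (2/3)·R2: [0, 0, 1, -3, 0, 1]
R4 ← R4 + (3/2)·R3: [0, 0, 0, 3, 3/2, 0]
R5 ← R5 + (1/3)·R3: [0, 0, 0, -2, -1, 0]
R5 ← R5 + (2/3)·R4: [0, 0, 0, 0, 0, 0]
Echelon form has 4 nonzero rows, so rank(B) = 4.
The rank gives the maximum number of linearly independent rows: 4.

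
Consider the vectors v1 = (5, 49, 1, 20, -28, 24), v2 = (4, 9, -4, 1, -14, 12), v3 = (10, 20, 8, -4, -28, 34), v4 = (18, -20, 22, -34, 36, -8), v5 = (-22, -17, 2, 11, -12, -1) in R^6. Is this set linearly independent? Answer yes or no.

Form the matrix with these vectors as rows and row reduce.
R2 ← R2 − (4/5)·R1: [0, -151/5, -24/5, -15, 42/5, -36/5]
R3 ← R3 − (2)·R1: [0, -78, 6, -44, 28, -14]
R4 ← R4 − (18/5)·R1: [0, -982/5, 92/5, -106, 684/5, -472/5]
R5 ← R5 + (22/5)·R1: [0, 993/5, 32/5, 99, -676/5, 523/5]
R3 ← R3 − (390/151)·R2: [0, 0, 2778/151, -794/151, 952/151, 694/151]
R4 ← R4 − (982/151)·R2: [0, 0, 7492/151, -1276/151, 12408/151, -7184/151]
R5 ← R5 + (993/151)·R2: [0, 0, -3800/151, 54/151, -12074/151, 8645/151]
R4 ← R4 − (3746/1389)·R3: [0, 0, 0, 7960/1389, 90520/1389, -83300/1389]
R5 ← R5 + (1900/1389)·R3: [0, 0, 0, -9494/1389, -99086/1389, 88255/1389]
R5 ← R5 + (4747/3980)·R4: [0, 0, 0, 0, 1272/199, -1590/199]
5 nonzero rows, so the 5 vectors span a space of dimension 5.
Since 5 = 5, the vectors are linearly independent.

yes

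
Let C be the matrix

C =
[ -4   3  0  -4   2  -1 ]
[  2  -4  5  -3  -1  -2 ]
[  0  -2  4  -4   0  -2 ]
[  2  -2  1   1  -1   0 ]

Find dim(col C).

2

Row reduce to echelon form.
R2 ← R2 + (1/2)·R1: [0, -5/2, 5, -5, 0, -5/2]
R4 ← R4 + (1/2)·R1: [0, -1/2, 1, -1, 0, -1/2]
R3 ← R3 − (4/5)·R2: [0, 0, 0, 0, 0, 0]
R4 ← R4 − (1/5)·R2: [0, 0, 0, 0, 0, 0]
Echelon form has 2 nonzero rows, so rank(C) = 2.
The column space has dimension equal to the rank: 2.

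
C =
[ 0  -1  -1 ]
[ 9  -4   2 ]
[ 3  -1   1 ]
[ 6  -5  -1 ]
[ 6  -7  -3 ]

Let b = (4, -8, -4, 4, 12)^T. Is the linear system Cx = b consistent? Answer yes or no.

yes

Row reduce the augmented matrix [C | b].
Swap R1 ↔ R2
R3 ← R3 − (1/3)·R1: [0, 1/3, 1/3, -4/3]
R4 ← R4 − (2/3)·R1: [0, -7/3, -7/3, 28/3]
R5 ← R5 − (2/3)·R1: [0, -13/3, -13/3, 52/3]
R3 ← R3 + (1/3)·R2: [0, 0, 0, 0]
R4 ← R4 − (7/3)·R2: [0, 0, 0, 0]
R5 ← R5 − (13/3)·R2: [0, 0, 0, 0]
The echelon form has 2 nonzero rows, and every pivot lies in the first 3 columns, so rank(C) = rank([C|b]) = 2.
The system is consistent.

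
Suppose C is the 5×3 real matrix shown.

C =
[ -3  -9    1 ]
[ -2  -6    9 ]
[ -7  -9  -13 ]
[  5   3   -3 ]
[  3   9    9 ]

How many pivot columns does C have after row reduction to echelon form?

Row reduce to echelon form.
R2 ← R2 − (2/3)·R1: [0, 0, 25/3]
R3 ← R3 − (7/3)·R1: [0, 12, -46/3]
R4 ← R4 + (5/3)·R1: [0, -12, -4/3]
R5 ← R5 + R1: [0, 0, 10]
Swap R2 ↔ R3
R4 ← R4 + R2: [0, 0, -50/3]
R4 ← R4 + (2)·R3: [0, 0, 0]
R5 ← R5 − (6/5)·R3: [0, 0, 0]
Echelon form has 3 nonzero rows, so rank(C) = 3.
Each nonzero row contributes one pivot column: 3 pivot columns.

3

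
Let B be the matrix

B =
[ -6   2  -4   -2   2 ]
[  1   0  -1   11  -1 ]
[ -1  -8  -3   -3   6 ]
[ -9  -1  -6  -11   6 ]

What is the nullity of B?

2

Row reduce to echelon form.
R2 ← R2 + (1/6)·R1: [0, 1/3, -5/3, 32/3, -2/3]
R3 ← R3 − (1/6)·R1: [0, -25/3, -7/3, -8/3, 17/3]
R4 ← R4 − (3/2)·R1: [0, -4, 0, -8, 3]
R3 ← R3 + (25)·R2: [0, 0, -44, 264, -11]
R4 ← R4 + (12)·R2: [0, 0, -20, 120, -5]
R4 ← R4 − (5/11)·R3: [0, 0, 0, 0, 0]
3 nonzero rows, so rank(B) = 3.
B has 5 columns; by rank–nullity, nullity = 5 − 3 = 2.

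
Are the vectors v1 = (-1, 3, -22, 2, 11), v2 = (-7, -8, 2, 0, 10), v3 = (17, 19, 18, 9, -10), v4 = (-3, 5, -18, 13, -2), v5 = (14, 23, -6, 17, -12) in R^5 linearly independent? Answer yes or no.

Form the matrix with these vectors as rows and row reduce.
R2 ← R2 − (7)·R1: [0, -29, 156, -14, -67]
R3 ← R3 + (17)·R1: [0, 70, -356, 43, 177]
R4 ← R4 − (3)·R1: [0, -4, 48, 7, -35]
R5 ← R5 + (14)·R1: [0, 65, -314, 45, 142]
R3 ← R3 + (70/29)·R2: [0, 0, 596/29, 267/29, 443/29]
R4 ← R4 − (4/29)·R2: [0, 0, 768/29, 259/29, -747/29]
R5 ← R5 + (65/29)·R2: [0, 0, 1034/29, 395/29, -237/29]
R4 ← R4 − (192/149)·R3: [0, 0, 0, -437/149, -6771/149]
R5 ← R5 − (517/298)·R3: [0, 0, 0, -701/298, -10333/298]
R5 ← R5 − (701/874)·R4: [0, 0, 0, 0, 775/437]
5 nonzero rows, so the 5 vectors span a space of dimension 5.
Since 5 = 5, the vectors are linearly independent.

yes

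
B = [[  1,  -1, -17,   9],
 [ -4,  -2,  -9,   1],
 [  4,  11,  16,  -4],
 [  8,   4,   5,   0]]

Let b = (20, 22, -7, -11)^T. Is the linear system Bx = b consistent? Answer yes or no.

Row reduce the augmented matrix [B | b].
R2 ← R2 + (4)·R1: [0, -6, -77, 37, 102]
R3 ← R3 − (4)·R1: [0, 15, 84, -40, -87]
R4 ← R4 − (8)·R1: [0, 12, 141, -72, -171]
R3 ← R3 + (5/2)·R2: [0, 0, -217/2, 105/2, 168]
R4 ← R4 + (2)·R2: [0, 0, -13, 2, 33]
R4 ← R4 − (26/217)·R3: [0, 0, 0, -133/31, 399/31]
The echelon form has 4 nonzero rows, and every pivot lies in the first 4 columns, so rank(B) = rank([B|b]) = 4.
The system is consistent.

yes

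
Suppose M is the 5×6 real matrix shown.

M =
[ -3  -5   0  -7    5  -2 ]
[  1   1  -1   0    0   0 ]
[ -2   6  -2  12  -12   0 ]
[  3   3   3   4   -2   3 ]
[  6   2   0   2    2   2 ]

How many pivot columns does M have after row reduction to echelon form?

4

Row reduce to echelon form.
R2 ← R2 + (1/3)·R1: [0, -2/3, -1, -7/3, 5/3, -2/3]
R3 ← R3 − (2/3)·R1: [0, 28/3, -2, 50/3, -46/3, 4/3]
R4 ← R4 + R1: [0, -2, 3, -3, 3, 1]
R5 ← R5 + (2)·R1: [0, -8, 0, -12, 12, -2]
R3 ← R3 + (14)·R2: [0, 0, -16, -16, 8, -8]
R4 ← R4 − (3)·R2: [0, 0, 6, 4, -2, 3]
R5 ← R5 − (12)·R2: [0, 0, 12, 16, -8, 6]
R4 ← R4 + (3/8)·R3: [0, 0, 0, -2, 1, 0]
R5 ← R5 + (3/4)·R3: [0, 0, 0, 4, -2, 0]
R5 ← R5 + (2)·R4: [0, 0, 0, 0, 0, 0]
Echelon form has 4 nonzero rows, so rank(M) = 4.
Each nonzero row contributes one pivot column: 4 pivot columns.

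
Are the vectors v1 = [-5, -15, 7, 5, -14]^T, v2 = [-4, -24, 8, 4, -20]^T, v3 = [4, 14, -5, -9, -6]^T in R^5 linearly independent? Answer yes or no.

yes

Form the matrix with these vectors as rows and row reduce.
R2 ← R2 − (4/5)·R1: [0, -12, 12/5, 0, -44/5]
R3 ← R3 + (4/5)·R1: [0, 2, 3/5, -5, -86/5]
R3 ← R3 + (1/6)·R2: [0, 0, 1, -5, -56/3]
3 nonzero rows, so the 3 vectors span a space of dimension 3.
Since 3 = 3, the vectors are linearly independent.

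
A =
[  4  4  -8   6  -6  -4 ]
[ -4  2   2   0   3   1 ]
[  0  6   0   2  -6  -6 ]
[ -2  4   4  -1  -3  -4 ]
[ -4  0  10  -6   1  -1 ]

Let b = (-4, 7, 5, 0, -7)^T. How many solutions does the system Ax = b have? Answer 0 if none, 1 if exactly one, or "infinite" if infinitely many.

Row reduce the augmented matrix [A | b].
R2 ← R2 + R1: [0, 6, -6, 6, -3, -3, 3]
R4 ← R4 + (1/2)·R1: [0, 6, 0, 2, -6, -6, -2]
R5 ← R5 + R1: [0, 4, 2, 0, -5, -5, -11]
R3 ← R3 − R2: [0, 0, 6, -4, -3, -3, 2]
R4 ← R4 − R2: [0, 0, 6, -4, -3, -3, -5]
R5 ← R5 − (2/3)·R2: [0, 0, 6, -4, -3, -3, -13]
R4 ← R4 − R3: [0, 0, 0, 0, 0, 0, -7]
R5 ← R5 − R3: [0, 0, 0, 0, 0, 0, -15]
R5 ← R5 − (15/7)·R4: [0, 0, 0, 0, 0, 0, 0]
The echelon form has 4 nonzero rows; the last pivot sits in the augmented column, so rank(A) = 3 but rank([A|b]) = 4.
Since the ranks differ, the system is inconsistent.
It has no solutions.

0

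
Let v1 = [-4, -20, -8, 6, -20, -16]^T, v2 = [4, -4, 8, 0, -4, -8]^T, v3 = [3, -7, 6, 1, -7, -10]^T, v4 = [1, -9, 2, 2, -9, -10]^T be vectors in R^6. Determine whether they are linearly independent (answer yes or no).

no

Form the matrix with these vectors as rows and row reduce.
R2 ← R2 + R1: [0, -24, 0, 6, -24, -24]
R3 ← R3 + (3/4)·R1: [0, -22, 0, 11/2, -22, -22]
R4 ← R4 + (1/4)·R1: [0, -14, 0, 7/2, -14, -14]
R3 ← R3 − (11/12)·R2: [0, 0, 0, 0, 0, 0]
R4 ← R4 − (7/12)·R2: [0, 0, 0, 0, 0, 0]
2 nonzero rows, so the 4 vectors span a space of dimension 2.
Since 2 < 4, the vectors are linearly dependent.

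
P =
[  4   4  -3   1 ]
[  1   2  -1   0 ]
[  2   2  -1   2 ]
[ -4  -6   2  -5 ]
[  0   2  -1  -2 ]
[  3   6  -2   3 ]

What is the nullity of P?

Row reduce to echelon form.
R2 ← R2 − (1/4)·R1: [0, 1, -1/4, -1/4]
R3 ← R3 − (1/2)·R1: [0, 0, 1/2, 3/2]
R4 ← R4 + R1: [0, -2, -1, -4]
R6 ← R6 − (3/4)·R1: [0, 3, 1/4, 9/4]
R4 ← R4 + (2)·R2: [0, 0, -3/2, -9/2]
R5 ← R5 − (2)·R2: [0, 0, -1/2, -3/2]
R6 ← R6 − (3)·R2: [0, 0, 1, 3]
R4 ← R4 + (3)·R3: [0, 0, 0, 0]
R5 ← R5 + R3: [0, 0, 0, 0]
R6 ← R6 − (2)·R3: [0, 0, 0, 0]
3 nonzero rows, so rank(P) = 3.
P has 4 columns; by rank–nullity, nullity = 4 − 3 = 1.

1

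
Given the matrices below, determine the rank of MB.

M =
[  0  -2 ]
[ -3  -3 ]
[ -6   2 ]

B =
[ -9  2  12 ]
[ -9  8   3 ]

First compute MB:
[[ 18, -16,  -6],
 [ 54, -30, -45],
 [ 36,   4, -66]]
Now row reduce the product.
R2 ← R2 − (3)·R1: [0, 18, -27]
R3 ← R3 − (2)·R1: [0, 36, -54]
R3 ← R3 − (2)·R2: [0, 0, 0]
2 nonzero rows, so rank(MB) = 2.

2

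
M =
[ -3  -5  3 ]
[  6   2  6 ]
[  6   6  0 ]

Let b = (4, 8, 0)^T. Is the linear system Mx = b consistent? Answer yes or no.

Row reduce the augmented matrix [M | b].
R2 ← R2 + (2)·R1: [0, -8, 12, 16]
R3 ← R3 + (2)·R1: [0, -4, 6, 8]
R3 ← R3 − (1/2)·R2: [0, 0, 0, 0]
The echelon form has 2 nonzero rows, and every pivot lies in the first 3 columns, so rank(M) = rank([M|b]) = 2.
The system is consistent.

yes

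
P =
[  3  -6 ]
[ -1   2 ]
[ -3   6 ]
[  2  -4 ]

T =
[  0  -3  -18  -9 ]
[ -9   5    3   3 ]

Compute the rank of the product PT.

First compute PT:
[[ 54, -39, -72, -45],
 [-18,  13,  24,  15],
 [-54,  39,  72,  45],
 [ 36, -26, -48, -30]]
Now row reduce the product.
R2 ← R2 + (1/3)·R1: [0, 0, 0, 0]
R3 ← R3 + R1: [0, 0, 0, 0]
R4 ← R4 − (2/3)·R1: [0, 0, 0, 0]
1 nonzero row, so rank(PT) = 1.

1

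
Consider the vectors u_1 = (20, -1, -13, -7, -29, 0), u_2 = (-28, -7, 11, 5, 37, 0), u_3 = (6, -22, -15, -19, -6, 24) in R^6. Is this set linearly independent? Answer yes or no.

yes

Form the matrix with these vectors as rows and row reduce.
R2 ← R2 + (7/5)·R1: [0, -42/5, -36/5, -24/5, -18/5, 0]
R3 ← R3 − (3/10)·R1: [0, -217/10, -111/10, -169/10, 27/10, 24]
R3 ← R3 − (31/12)·R2: [0, 0, 15/2, -9/2, 12, 24]
3 nonzero rows, so the 3 vectors span a space of dimension 3.
Since 3 = 3, the vectors are linearly independent.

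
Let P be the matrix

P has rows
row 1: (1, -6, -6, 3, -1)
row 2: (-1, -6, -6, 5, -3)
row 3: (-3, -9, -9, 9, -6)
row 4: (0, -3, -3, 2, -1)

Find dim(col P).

2

Row reduce to echelon form.
R2 ← R2 + R1: [0, -12, -12, 8, -4]
R3 ← R3 + (3)·R1: [0, -27, -27, 18, -9]
R3 ← R3 − (9/4)·R2: [0, 0, 0, 0, 0]
R4 ← R4 − (1/4)·R2: [0, 0, 0, 0, 0]
Echelon form has 2 nonzero rows, so rank(P) = 2.
The column space has dimension equal to the rank: 2.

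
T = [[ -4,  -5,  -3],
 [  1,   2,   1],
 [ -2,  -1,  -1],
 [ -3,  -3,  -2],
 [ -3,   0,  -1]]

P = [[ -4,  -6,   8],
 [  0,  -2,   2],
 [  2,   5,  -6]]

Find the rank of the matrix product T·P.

First compute TP:
[[ 10,  19, -24],
 [ -2,  -5,   6],
 [  6,   9, -12],
 [  8,  14, -18],
 [ 10,  13, -18]]
Now row reduce the product.
R2 ← R2 + (1/5)·R1: [0, -6/5, 6/5]
R3 ← R3 − (3/5)·R1: [0, -12/5, 12/5]
R4 ← R4 − (4/5)·R1: [0, -6/5, 6/5]
R5 ← R5 − R1: [0, -6, 6]
R3 ← R3 − (2)·R2: [0, 0, 0]
R4 ← R4 − R2: [0, 0, 0]
R5 ← R5 − (5)·R2: [0, 0, 0]
2 nonzero rows, so rank(TP) = 2.

2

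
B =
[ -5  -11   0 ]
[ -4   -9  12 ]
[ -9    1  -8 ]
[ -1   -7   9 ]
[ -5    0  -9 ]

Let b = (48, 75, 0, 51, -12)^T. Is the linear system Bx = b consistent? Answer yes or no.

Row reduce the augmented matrix [B | b].
R2 ← R2 − (4/5)·R1: [0, -1/5, 12, 183/5]
R3 ← R3 − (9/5)·R1: [0, 104/5, -8, -432/5]
R4 ← R4 − (1/5)·R1: [0, -24/5, 9, 207/5]
R5 ← R5 − R1: [0, 11, -9, -60]
R3 ← R3 + (104)·R2: [0, 0, 1240, 3720]
R4 ← R4 − (24)·R2: [0, 0, -279, -837]
R5 ← R5 + (55)·R2: [0, 0, 651, 1953]
R4 ← R4 + (9/40)·R3: [0, 0, 0, 0]
R5 ← R5 − (21/40)·R3: [0, 0, 0, 0]
The echelon form has 3 nonzero rows, and every pivot lies in the first 3 columns, so rank(B) = rank([B|b]) = 3.
The system is consistent.

yes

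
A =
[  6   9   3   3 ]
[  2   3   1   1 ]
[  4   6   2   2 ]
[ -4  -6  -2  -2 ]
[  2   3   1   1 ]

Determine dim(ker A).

3

Row reduce to echelon form.
R2 ← R2 − (1/3)·R1: [0, 0, 0, 0]
R3 ← R3 − (2/3)·R1: [0, 0, 0, 0]
R4 ← R4 + (2/3)·R1: [0, 0, 0, 0]
R5 ← R5 − (1/3)·R1: [0, 0, 0, 0]
1 nonzero row, so rank(A) = 1.
A has 4 columns; by rank–nullity, nullity = 4 − 1 = 3.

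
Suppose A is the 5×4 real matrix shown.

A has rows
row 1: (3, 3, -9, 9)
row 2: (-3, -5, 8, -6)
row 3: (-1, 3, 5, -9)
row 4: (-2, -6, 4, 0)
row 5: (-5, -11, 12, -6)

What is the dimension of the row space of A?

Row reduce to echelon form.
R2 ← R2 + R1: [0, -2, -1, 3]
R3 ← R3 + (1/3)·R1: [0, 4, 2, -6]
R4 ← R4 + (2/3)·R1: [0, -4, -2, 6]
R5 ← R5 + (5/3)·R1: [0, -6, -3, 9]
R3 ← R3 + (2)·R2: [0, 0, 0, 0]
R4 ← R4 − (2)·R2: [0, 0, 0, 0]
R5 ← R5 − (3)·R2: [0, 0, 0, 0]
Echelon form has 2 nonzero rows, so rank(A) = 2.
The row space has dimension equal to the rank: 2.

2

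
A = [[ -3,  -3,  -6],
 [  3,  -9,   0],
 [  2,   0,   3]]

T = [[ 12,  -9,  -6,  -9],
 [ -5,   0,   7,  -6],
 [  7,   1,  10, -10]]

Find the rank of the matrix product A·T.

2

First compute AT:
[[-63,  21, -63, 105],
 [ 81, -27, -81,  27],
 [ 45, -15,  18, -48]]
Now row reduce the product.
R2 ← R2 + (9/7)·R1: [0, 0, -162, 162]
R3 ← R3 + (5/7)·R1: [0, 0, -27, 27]
R3 ← R3 − (1/6)·R2: [0, 0, 0, 0]
2 nonzero rows, so rank(AT) = 2.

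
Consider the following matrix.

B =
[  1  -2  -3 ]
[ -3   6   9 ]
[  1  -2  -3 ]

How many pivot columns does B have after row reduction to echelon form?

1

Row reduce to echelon form.
R2 ← R2 + (3)·R1: [0, 0, 0]
R3 ← R3 − R1: [0, 0, 0]
Echelon form has 1 nonzero row, so rank(B) = 1.
Each nonzero row contributes one pivot column: 1 pivot columns.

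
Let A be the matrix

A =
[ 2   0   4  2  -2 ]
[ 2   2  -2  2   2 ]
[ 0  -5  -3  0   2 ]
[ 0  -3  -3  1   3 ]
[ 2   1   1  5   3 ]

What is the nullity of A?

Row reduce to echelon form.
R2 ← R2 − R1: [0, 2, -6, 0, 4]
R5 ← R5 − R1: [0, 1, -3, 3, 5]
R3 ← R3 + (5/2)·R2: [0, 0, -18, 0, 12]
R4 ← R4 + (3/2)·R2: [0, 0, -12, 1, 9]
R5 ← R5 − (1/2)·R2: [0, 0, 0, 3, 3]
R4 ← R4 − (2/3)·R3: [0, 0, 0, 1, 1]
R5 ← R5 − (3)·R4: [0, 0, 0, 0, 0]
4 nonzero rows, so rank(A) = 4.
A has 5 columns; by rank–nullity, nullity = 5 − 4 = 1.

1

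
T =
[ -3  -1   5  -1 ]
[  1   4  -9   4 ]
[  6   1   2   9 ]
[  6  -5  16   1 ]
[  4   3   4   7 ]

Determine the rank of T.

Row reduce to echelon form.
R2 ← R2 + (1/3)·R1: [0, 11/3, -22/3, 11/3]
R3 ← R3 + (2)·R1: [0, -1, 12, 7]
R4 ← R4 + (2)·R1: [0, -7, 26, -1]
R5 ← R5 + (4/3)·R1: [0, 5/3, 32/3, 17/3]
R3 ← R3 + (3/11)·R2: [0, 0, 10, 8]
R4 ← R4 + (21/11)·R2: [0, 0, 12, 6]
R5 ← R5 − (5/11)·R2: [0, 0, 14, 4]
R4 ← R4 − (6/5)·R3: [0, 0, 0, -18/5]
R5 ← R5 − (7/5)·R3: [0, 0, 0, -36/5]
R5 ← R5 − (2)·R4: [0, 0, 0, 0]
Echelon form has 4 nonzero rows, so rank(T) = 4.

4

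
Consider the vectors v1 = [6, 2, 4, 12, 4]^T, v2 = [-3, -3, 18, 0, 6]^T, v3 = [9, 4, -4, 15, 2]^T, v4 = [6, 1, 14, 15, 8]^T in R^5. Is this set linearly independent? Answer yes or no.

no

Form the matrix with these vectors as rows and row reduce.
R2 ← R2 + (1/2)·R1: [0, -2, 20, 6, 8]
R3 ← R3 − (3/2)·R1: [0, 1, -10, -3, -4]
R4 ← R4 − R1: [0, -1, 10, 3, 4]
R3 ← R3 + (1/2)·R2: [0, 0, 0, 0, 0]
R4 ← R4 − (1/2)·R2: [0, 0, 0, 0, 0]
2 nonzero rows, so the 4 vectors span a space of dimension 2.
Since 2 < 4, the vectors are linearly dependent.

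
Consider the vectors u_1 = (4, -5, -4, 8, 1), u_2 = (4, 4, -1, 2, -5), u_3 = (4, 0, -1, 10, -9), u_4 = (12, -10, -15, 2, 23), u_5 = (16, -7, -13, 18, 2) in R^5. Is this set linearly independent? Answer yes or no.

Form the matrix with these vectors as rows and row reduce.
R2 ← R2 − R1: [0, 9, 3, -6, -6]
R3 ← R3 − R1: [0, 5, 3, 2, -10]
R4 ← R4 − (3)·R1: [0, 5, -3, -22, 20]
R5 ← R5 − (4)·R1: [0, 13, 3, -14, -2]
R3 ← R3 − (5/9)·R2: [0, 0, 4/3, 16/3, -20/3]
R4 ← R4 − (5/9)·R2: [0, 0, -14/3, -56/3, 70/3]
R5 ← R5 − (13/9)·R2: [0, 0, -4/3, -16/3, 20/3]
R4 ← R4 + (7/2)·R3: [0, 0, 0, 0, 0]
R5 ← R5 + R3: [0, 0, 0, 0, 0]
3 nonzero rows, so the 5 vectors span a space of dimension 3.
Since 3 < 5, the vectors are linearly dependent.

no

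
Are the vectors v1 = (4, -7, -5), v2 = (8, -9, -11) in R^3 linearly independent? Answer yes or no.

Form the matrix with these vectors as rows and row reduce.
R2 ← R2 − (2)·R1: [0, 5, -1]
2 nonzero rows, so the 2 vectors span a space of dimension 2.
Since 2 = 2, the vectors are linearly independent.

yes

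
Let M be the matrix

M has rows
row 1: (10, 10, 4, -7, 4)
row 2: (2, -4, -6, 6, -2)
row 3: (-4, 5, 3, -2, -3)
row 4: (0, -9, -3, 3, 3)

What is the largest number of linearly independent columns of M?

Row reduce to echelon form.
R2 ← R2 − (1/5)·R1: [0, -6, -34/5, 37/5, -14/5]
R3 ← R3 + (2/5)·R1: [0, 9, 23/5, -24/5, -7/5]
R3 ← R3 + (3/2)·R2: [0, 0, -28/5, 63/10, -28/5]
R4 ← R4 − (3/2)·R2: [0, 0, 36/5, -81/10, 36/5]
R4 ← R4 + (9/7)·R3: [0, 0, 0, 0, 0]
Echelon form has 3 nonzero rows, so rank(M) = 3.
The rank gives the maximum number of linearly independent columns: 3.

3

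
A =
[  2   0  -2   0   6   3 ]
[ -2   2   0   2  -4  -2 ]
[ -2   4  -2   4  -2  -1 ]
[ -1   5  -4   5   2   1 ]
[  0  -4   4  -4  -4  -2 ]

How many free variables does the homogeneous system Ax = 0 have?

Row reduce to echelon form.
R2 ← R2 + R1: [0, 2, -2, 2, 2, 1]
R3 ← R3 + R1: [0, 4, -4, 4, 4, 2]
R4 ← R4 + (1/2)·R1: [0, 5, -5, 5, 5, 5/2]
R3 ← R3 − (2)·R2: [0, 0, 0, 0, 0, 0]
R4 ← R4 − (5/2)·R2: [0, 0, 0, 0, 0, 0]
R5 ← R5 + (2)·R2: [0, 0, 0, 0, 0, 0]
2 nonzero rows, so rank(A) = 2.
A has 6 columns; by rank–nullity, nullity = 6 − 2 = 4.

4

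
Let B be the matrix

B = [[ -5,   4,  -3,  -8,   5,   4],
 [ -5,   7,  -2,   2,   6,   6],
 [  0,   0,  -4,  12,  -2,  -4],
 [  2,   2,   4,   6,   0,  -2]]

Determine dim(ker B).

Row reduce to echelon form.
R2 ← R2 − R1: [0, 3, 1, 10, 1, 2]
R4 ← R4 + (2/5)·R1: [0, 18/5, 14/5, 14/5, 2, -2/5]
R4 ← R4 − (6/5)·R2: [0, 0, 8/5, -46/5, 4/5, -14/5]
R4 ← R4 + (2/5)·R3: [0, 0, 0, -22/5, 0, -22/5]
4 nonzero rows, so rank(B) = 4.
B has 6 columns; by rank–nullity, nullity = 6 − 4 = 2.

2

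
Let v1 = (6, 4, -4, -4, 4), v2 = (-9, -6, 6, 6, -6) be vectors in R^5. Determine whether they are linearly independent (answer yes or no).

no

Form the matrix with these vectors as rows and row reduce.
R2 ← R2 + (3/2)·R1: [0, 0, 0, 0, 0]
1 nonzero row, so the 2 vectors span a space of dimension 1.
Since 1 < 2, the vectors are linearly dependent.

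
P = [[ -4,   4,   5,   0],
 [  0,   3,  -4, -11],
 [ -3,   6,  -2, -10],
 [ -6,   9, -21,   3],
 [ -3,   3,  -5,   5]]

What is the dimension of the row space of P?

Row reduce to echelon form.
R3 ← R3 − (3/4)·R1: [0, 3, -23/4, -10]
R4 ← R4 − (3/2)·R1: [0, 3, -57/2, 3]
R5 ← R5 − (3/4)·R1: [0, 0, -35/4, 5]
R3 ← R3 − R2: [0, 0, -7/4, 1]
R4 ← R4 − R2: [0, 0, -49/2, 14]
R4 ← R4 − (14)·R3: [0, 0, 0, 0]
R5 ← R5 − (5)·R3: [0, 0, 0, 0]
Echelon form has 3 nonzero rows, so rank(P) = 3.
The row space has dimension equal to the rank: 3.

3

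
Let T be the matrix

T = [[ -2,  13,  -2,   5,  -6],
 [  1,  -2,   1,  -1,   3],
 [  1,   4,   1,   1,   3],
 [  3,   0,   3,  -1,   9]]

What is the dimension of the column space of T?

2

Row reduce to echelon form.
R2 ← R2 + (1/2)·R1: [0, 9/2, 0, 3/2, 0]
R3 ← R3 + (1/2)·R1: [0, 21/2, 0, 7/2, 0]
R4 ← R4 + (3/2)·R1: [0, 39/2, 0, 13/2, 0]
R3 ← R3 − (7/3)·R2: [0, 0, 0, 0, 0]
R4 ← R4 − (13/3)·R2: [0, 0, 0, 0, 0]
Echelon form has 2 nonzero rows, so rank(T) = 2.
The column space has dimension equal to the rank: 2.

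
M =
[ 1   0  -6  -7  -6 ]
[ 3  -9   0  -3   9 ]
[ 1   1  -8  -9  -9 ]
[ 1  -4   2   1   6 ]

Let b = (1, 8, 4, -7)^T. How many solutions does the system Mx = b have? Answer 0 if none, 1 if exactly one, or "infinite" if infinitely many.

0

Row reduce the augmented matrix [M | b].
R2 ← R2 − (3)·R1: [0, -9, 18, 18, 27, 5]
R3 ← R3 − R1: [0, 1, -2, -2, -3, 3]
R4 ← R4 − R1: [0, -4, 8, 8, 12, -8]
R3 ← R3 + (1/9)·R2: [0, 0, 0, 0, 0, 32/9]
R4 ← R4 − (4/9)·R2: [0, 0, 0, 0, 0, -92/9]
R4 ← R4 + (23/8)·R3: [0, 0, 0, 0, 0, 0]
The echelon form has 3 nonzero rows; the last pivot sits in the augmented column, so rank(M) = 2 but rank([M|b]) = 3.
Since the ranks differ, the system is inconsistent.
It has no solutions.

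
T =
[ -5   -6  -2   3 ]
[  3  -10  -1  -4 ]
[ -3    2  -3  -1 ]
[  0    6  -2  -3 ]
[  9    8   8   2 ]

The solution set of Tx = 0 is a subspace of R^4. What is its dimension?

Row reduce to echelon form.
R2 ← R2 + (3/5)·R1: [0, -68/5, -11/5, -11/5]
R3 ← R3 − (3/5)·R1: [0, 28/5, -9/5, -14/5]
R5 ← R5 + (9/5)·R1: [0, -14/5, 22/5, 37/5]
R3 ← R3 + (7/17)·R2: [0, 0, -46/17, -63/17]
R4 ← R4 + (15/34)·R2: [0, 0, -101/34, -135/34]
R5 ← R5 − (7/34)·R2: [0, 0, 165/34, 267/34]
R4 ← R4 − (101/92)·R3: [0, 0, 0, 9/92]
R5 ← R5 + (165/92)·R3: [0, 0, 0, 111/92]
R5 ← R5 − (37/3)·R4: [0, 0, 0, 0]
4 nonzero rows, so rank(T) = 4.
T has 4 columns; by rank–nullity, nullity = 4 − 4 = 0.

0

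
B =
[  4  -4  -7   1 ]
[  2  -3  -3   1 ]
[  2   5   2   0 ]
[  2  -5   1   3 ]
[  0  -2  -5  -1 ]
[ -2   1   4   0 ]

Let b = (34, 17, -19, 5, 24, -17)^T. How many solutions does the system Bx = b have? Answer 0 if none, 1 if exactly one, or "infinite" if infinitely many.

infinite

Row reduce the augmented matrix [B | b].
R2 ← R2 − (1/2)·R1: [0, -1, 1/2, 1/2, 0]
R3 ← R3 − (1/2)·R1: [0, 7, 11/2, -1/2, -36]
R4 ← R4 − (1/2)·R1: [0, -3, 9/2, 5/2, -12]
R6 ← R6 + (1/2)·R1: [0, -1, 1/2, 1/2, 0]
R3 ← R3 + (7)·R2: [0, 0, 9, 3, -36]
R4 ← R4 − (3)·R2: [0, 0, 3, 1, -12]
R5 ← R5 − (2)·R2: [0, 0, -6, -2, 24]
R6 ← R6 − R2: [0, 0, 0, 0, 0]
R4 ← R4 − (1/3)·R3: [0, 0, 0, 0, 0]
R5 ← R5 + (2/3)·R3: [0, 0, 0, 0, 0]
The echelon form has 3 nonzero rows, and every pivot lies in the first 4 columns, so rank(B) = rank([B|b]) = 3.
The system is consistent.
rank = 3 < 4 unknowns, so there are infinitely many solutions.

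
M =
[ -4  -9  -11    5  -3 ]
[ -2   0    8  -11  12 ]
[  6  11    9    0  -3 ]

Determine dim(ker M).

Row reduce to echelon form.
R2 ← R2 − (1/2)·R1: [0, 9/2, 27/2, -27/2, 27/2]
R3 ← R3 + (3/2)·R1: [0, -5/2, -15/2, 15/2, -15/2]
R3 ← R3 + (5/9)·R2: [0, 0, 0, 0, 0]
2 nonzero rows, so rank(M) = 2.
M has 5 columns; by rank–nullity, nullity = 5 − 2 = 3.

3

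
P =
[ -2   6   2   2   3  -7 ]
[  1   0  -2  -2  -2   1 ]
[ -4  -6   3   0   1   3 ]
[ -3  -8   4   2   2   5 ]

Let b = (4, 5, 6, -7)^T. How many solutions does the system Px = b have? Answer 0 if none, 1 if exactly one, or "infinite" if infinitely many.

Row reduce the augmented matrix [P | b].
R2 ← R2 + (1/2)·R1: [0, 3, -1, -1, -1/2, -5/2, 7]
R3 ← R3 − (2)·R1: [0, -18, -1, -4, -5, 17, -2]
R4 ← R4 − (3/2)·R1: [0, -17, 1, -1, -5/2, 31/2, -13]
R3 ← R3 + (6)·R2: [0, 0, -7, -10, -8, 2, 40]
R4 ← R4 + (17/3)·R2: [0, 0, -14/3, -20/3, -16/3, 4/3, 80/3]
R4 ← R4 − (2/3)·R3: [0, 0, 0, 0, 0, 0, 0]
The echelon form has 3 nonzero rows, and every pivot lies in the first 6 columns, so rank(P) = rank([P|b]) = 3.
The system is consistent.
rank = 3 < 6 unknowns, so there are infinitely many solutions.

infinite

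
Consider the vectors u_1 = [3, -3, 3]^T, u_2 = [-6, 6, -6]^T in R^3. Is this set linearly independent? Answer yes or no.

Form the matrix with these vectors as rows and row reduce.
R2 ← R2 + (2)·R1: [0, 0, 0]
1 nonzero row, so the 2 vectors span a space of dimension 1.
Since 1 < 2, the vectors are linearly dependent.

no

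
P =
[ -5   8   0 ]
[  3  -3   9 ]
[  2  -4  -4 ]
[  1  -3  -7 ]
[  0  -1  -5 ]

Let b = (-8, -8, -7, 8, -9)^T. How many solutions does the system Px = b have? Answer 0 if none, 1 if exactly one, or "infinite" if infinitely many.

Row reduce the augmented matrix [P | b].
R2 ← R2 + (3/5)·R1: [0, 9/5, 9, -64/5]
R3 ← R3 + (2/5)·R1: [0, -4/5, -4, -51/5]
R4 ← R4 + (1/5)·R1: [0, -7/5, -7, 32/5]
R3 ← R3 + (4/9)·R2: [0, 0, 0, -143/9]
R4 ← R4 + (7/9)·R2: [0, 0, 0, -32/9]
R5 ← R5 + (5/9)·R2: [0, 0, 0, -145/9]
R4 ← R4 − (32/143)·R3: [0, 0, 0, 0]
R5 ← R5 − (145/143)·R3: [0, 0, 0, 0]
The echelon form has 3 nonzero rows; the last pivot sits in the augmented column, so rank(P) = 2 but rank([P|b]) = 3.
Since the ranks differ, the system is inconsistent.
It has no solutions.

0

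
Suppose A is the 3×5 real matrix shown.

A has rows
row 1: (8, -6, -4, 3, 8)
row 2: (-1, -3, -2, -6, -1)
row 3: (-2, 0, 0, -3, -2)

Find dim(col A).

Row reduce to echelon form.
R2 ← R2 + (1/8)·R1: [0, -15/4, -5/2, -45/8, 0]
R3 ← R3 + (1/4)·R1: [0, -3/2, -1, -9/4, 0]
R3 ← R3 − (2/5)·R2: [0, 0, 0, 0, 0]
Echelon form has 2 nonzero rows, so rank(A) = 2.
The column space has dimension equal to the rank: 2.

2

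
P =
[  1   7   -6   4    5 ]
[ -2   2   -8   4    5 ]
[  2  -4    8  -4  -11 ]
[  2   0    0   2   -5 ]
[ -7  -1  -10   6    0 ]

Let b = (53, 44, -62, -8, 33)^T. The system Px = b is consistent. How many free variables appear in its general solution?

Row reduce the augmented matrix [P | b].
R2 ← R2 + (2)·R1: [0, 16, -20, 12, 15, 150]
R3 ← R3 − (2)·R1: [0, -18, 20, -12, -21, -168]
R4 ← R4 − (2)·R1: [0, -14, 12, -6, -15, -114]
R5 ← R5 + (7)·R1: [0, 48, -52, 34, 35, 404]
R3 ← R3 + (9/8)·R2: [0, 0, -5/2, 3/2, -33/8, 3/4]
R4 ← R4 + (7/8)·R2: [0, 0, -11/2, 9/2, -15/8, 69/4]
R5 ← R5 − (3)·R2: [0, 0, 8, -2, -10, -46]
R4 ← R4 − (11/5)·R3: [0, 0, 0, 6/5, 36/5, 78/5]
R5 ← R5 + (16/5)·R3: [0, 0, 0, 14/5, -116/5, -218/5]
R5 ← R5 − (7/3)·R4: [0, 0, 0, 0, -40, -80]
The echelon form has 5 nonzero rows, and every pivot lies in the first 5 columns, so rank(P) = rank([P|b]) = 5.
The system is consistent.
Free variables = (unknowns) − (rank) = 5 − 5 = 0.

0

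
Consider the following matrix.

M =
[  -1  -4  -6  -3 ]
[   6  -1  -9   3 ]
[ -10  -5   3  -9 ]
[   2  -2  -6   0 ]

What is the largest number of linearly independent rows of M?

Row reduce to echelon form.
R2 ← R2 + (6)·R1: [0, -25, -45, -15]
R3 ← R3 − (10)·R1: [0, 35, 63, 21]
R4 ← R4 + (2)·R1: [0, -10, -18, -6]
R3 ← R3 + (7/5)·R2: [0, 0, 0, 0]
R4 ← R4 − (2/5)·R2: [0, 0, 0, 0]
Echelon form has 2 nonzero rows, so rank(M) = 2.
The rank gives the maximum number of linearly independent rows: 2.

2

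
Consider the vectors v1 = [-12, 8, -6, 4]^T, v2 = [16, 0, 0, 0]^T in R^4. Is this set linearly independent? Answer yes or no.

yes

Form the matrix with these vectors as rows and row reduce.
R2 ← R2 + (4/3)·R1: [0, 32/3, -8, 16/3]
2 nonzero rows, so the 2 vectors span a space of dimension 2.
Since 2 = 2, the vectors are linearly independent.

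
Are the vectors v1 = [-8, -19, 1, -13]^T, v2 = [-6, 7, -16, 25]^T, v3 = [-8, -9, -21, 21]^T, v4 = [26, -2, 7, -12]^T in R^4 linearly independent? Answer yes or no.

Form the matrix with these vectors as rows and row reduce.
R2 ← R2 − (3/4)·R1: [0, 85/4, -67/4, 139/4]
R3 ← R3 − R1: [0, 10, -22, 34]
R4 ← R4 + (13/4)·R1: [0, -255/4, 41/4, -217/4]
R3 ← R3 − (8/17)·R2: [0, 0, -240/17, 300/17]
R4 ← R4 + (3)·R2: [0, 0, -40, 50]
R4 ← R4 − (17/6)·R3: [0, 0, 0, 0]
3 nonzero rows, so the 4 vectors span a space of dimension 3.
Since 3 < 4, the vectors are linearly dependent.

no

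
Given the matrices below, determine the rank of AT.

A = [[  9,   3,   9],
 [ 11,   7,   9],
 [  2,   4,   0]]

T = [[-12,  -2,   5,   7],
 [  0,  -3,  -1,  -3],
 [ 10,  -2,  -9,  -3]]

First compute AT:
[[-18, -45, -39,  27],
 [-42, -61, -33,  29],
 [-24, -16,   6,   2]]
Now row reduce the product.
R2 ← R2 − (7/3)·R1: [0, 44, 58, -34]
R3 ← R3 − (4/3)·R1: [0, 44, 58, -34]
R3 ← R3 − R2: [0, 0, 0, 0]
2 nonzero rows, so rank(AT) = 2.

2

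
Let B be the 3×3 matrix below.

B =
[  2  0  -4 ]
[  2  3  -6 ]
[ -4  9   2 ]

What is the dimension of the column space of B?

Row reduce to echelon form.
R2 ← R2 − R1: [0, 3, -2]
R3 ← R3 + (2)·R1: [0, 9, -6]
R3 ← R3 − (3)·R2: [0, 0, 0]
Echelon form has 2 nonzero rows, so rank(B) = 2.
The column space has dimension equal to the rank: 2.

2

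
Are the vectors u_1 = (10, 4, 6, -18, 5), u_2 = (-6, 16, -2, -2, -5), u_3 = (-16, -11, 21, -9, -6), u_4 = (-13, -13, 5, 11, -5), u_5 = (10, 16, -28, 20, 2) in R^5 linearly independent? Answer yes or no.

no

Form the matrix with these vectors as rows and row reduce.
R2 ← R2 + (3/5)·R1: [0, 92/5, 8/5, -64/5, -2]
R3 ← R3 + (8/5)·R1: [0, -23/5, 153/5, -189/5, 2]
R4 ← R4 + (13/10)·R1: [0, -39/5, 64/5, -62/5, 3/2]
R5 ← R5 − R1: [0, 12, -34, 38, -3]
R3 ← R3 + (1/4)·R2: [0, 0, 31, -41, 3/2]
R4 ← R4 + (39/92)·R2: [0, 0, 310/23, -410/23, 15/23]
R5 ← R5 − (15/23)·R2: [0, 0, -806/23, 1066/23, -39/23]
R4 ← R4 − (10/23)·R3: [0, 0, 0, 0, 0]
R5 ← R5 + (26/23)·R3: [0, 0, 0, 0, 0]
3 nonzero rows, so the 5 vectors span a space of dimension 3.
Since 3 < 5, the vectors are linearly dependent.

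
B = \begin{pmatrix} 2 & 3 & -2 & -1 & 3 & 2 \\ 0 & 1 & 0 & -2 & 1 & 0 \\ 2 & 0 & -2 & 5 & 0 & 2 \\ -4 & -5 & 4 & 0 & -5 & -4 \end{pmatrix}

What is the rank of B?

Row reduce to echelon form.
R3 ← R3 − R1: [0, -3, 0, 6, -3, 0]
R4 ← R4 + (2)·R1: [0, 1, 0, -2, 1, 0]
R3 ← R3 + (3)·R2: [0, 0, 0, 0, 0, 0]
R4 ← R4 − R2: [0, 0, 0, 0, 0, 0]
Echelon form has 2 nonzero rows, so rank(B) = 2.

2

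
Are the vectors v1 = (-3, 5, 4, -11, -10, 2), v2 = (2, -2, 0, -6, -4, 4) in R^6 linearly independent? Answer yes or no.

Form the matrix with these vectors as rows and row reduce.
R2 ← R2 + (2/3)·R1: [0, 4/3, 8/3, -40/3, -32/3, 16/3]
2 nonzero rows, so the 2 vectors span a space of dimension 2.
Since 2 = 2, the vectors are linearly independent.

yes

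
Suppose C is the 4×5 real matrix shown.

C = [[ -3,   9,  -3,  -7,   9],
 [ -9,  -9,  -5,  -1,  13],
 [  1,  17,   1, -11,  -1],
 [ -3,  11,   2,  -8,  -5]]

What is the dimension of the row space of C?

4

Row reduce to echelon form.
R2 ← R2 − (3)·R1: [0, -36, 4, 20, -14]
R3 ← R3 + (1/3)·R1: [0, 20, 0, -40/3, 2]
R4 ← R4 − R1: [0, 2, 5, -1, -14]
R3 ← R3 + (5/9)·R2: [0, 0, 20/9, -20/9, -52/9]
R4 ← R4 + (1/18)·R2: [0, 0, 47/9, 1/9, -133/9]
R4 ← R4 − (47/20)·R3: [0, 0, 0, 16/3, -6/5]
Echelon form has 4 nonzero rows, so rank(C) = 4.
The row space has dimension equal to the rank: 4.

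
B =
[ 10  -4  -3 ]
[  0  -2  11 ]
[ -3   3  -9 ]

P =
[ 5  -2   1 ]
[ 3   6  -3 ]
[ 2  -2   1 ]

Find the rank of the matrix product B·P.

First compute BP:
[[ 32, -38,  19],
 [ 16, -34,  17],
 [-24,  42, -21]]
Now row reduce the product.
R2 ← R2 − (1/2)·R1: [0, -15, 15/2]
R3 ← R3 + (3/4)·R1: [0, 27/2, -27/4]
R3 ← R3 + (9/10)·R2: [0, 0, 0]
2 nonzero rows, so rank(BP) = 2.

2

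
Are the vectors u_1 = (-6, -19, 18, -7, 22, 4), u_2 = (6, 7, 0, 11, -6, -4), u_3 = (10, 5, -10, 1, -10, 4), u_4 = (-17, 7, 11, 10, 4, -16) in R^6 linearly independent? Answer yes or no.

no

Form the matrix with these vectors as rows and row reduce.
R2 ← R2 + R1: [0, -12, 18, 4, 16, 0]
R3 ← R3 + (5/3)·R1: [0, -80/3, 20, -32/3, 80/3, 32/3]
R4 ← R4 − (17/6)·R1: [0, 365/6, -40, 179/6, -175/3, -82/3]
R3 ← R3 − (20/9)·R2: [0, 0, -20, -176/9, -80/9, 32/3]
R4 ← R4 + (365/72)·R2: [0, 0, 205/4, 451/9, 205/9, -82/3]
R4 ← R4 + (41/16)·R3: [0, 0, 0, 0, 0, 0]
3 nonzero rows, so the 4 vectors span a space of dimension 3.
Since 3 < 4, the vectors are linearly dependent.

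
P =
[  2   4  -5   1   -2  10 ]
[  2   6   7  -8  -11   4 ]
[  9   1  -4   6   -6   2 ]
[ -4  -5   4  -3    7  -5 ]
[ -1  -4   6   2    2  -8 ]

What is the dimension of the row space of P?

Row reduce to echelon form.
R2 ← R2 − R1: [0, 2, 12, -9, -9, -6]
R3 ← R3 − (9/2)·R1: [0, -17, 37/2, 3/2, 3, -43]
R4 ← R4 + (2)·R1: [0, 3, -6, -1, 3, 15]
R5 ← R5 + (1/2)·R1: [0, -2, 7/2, 5/2, 1, -3]
R3 ← R3 + (17/2)·R2: [0, 0, 241/2, -75, -147/2, -94]
R4 ← R4 − (3/2)·R2: [0, 0, -24, 25/2, 33/2, 24]
R5 ← R5 + R2: [0, 0, 31/2, -13/2, -8, -9]
R4 ← R4 + (48/241)·R3: [0, 0, 0, -1175/482, 897/482, 1272/241]
R5 ← R5 − (31/241)·R3: [0, 0, 0, 1517/482, 701/482, 745/241]
R5 ← R5 + (1517/1175)·R4: [0, 0, 0, 0, 4532/1175, 11639/1175]
Echelon form has 5 nonzero rows, so rank(P) = 5.
The row space has dimension equal to the rank: 5.

5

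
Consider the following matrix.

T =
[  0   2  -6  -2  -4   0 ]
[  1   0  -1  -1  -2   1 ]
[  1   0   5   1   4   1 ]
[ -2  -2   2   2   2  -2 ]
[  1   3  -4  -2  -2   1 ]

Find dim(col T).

3

Row reduce to echelon form.
Swap R1 ↔ R2
R3 ← R3 − R1: [0, 0, 6, 2, 6, 0]
R4 ← R4 + (2)·R1: [0, -2, 0, 0, -2, 0]
R5 ← R5 − R1: [0, 3, -3, -1, 0, 0]
R4 ← R4 + R2: [0, 0, -6, -2, -6, 0]
R5 ← R5 − (3/2)·R2: [0, 0, 6, 2, 6, 0]
R4 ← R4 + R3: [0, 0, 0, 0, 0, 0]
R5 ← R5 − R3: [0, 0, 0, 0, 0, 0]
Echelon form has 3 nonzero rows, so rank(T) = 3.
The column space has dimension equal to the rank: 3.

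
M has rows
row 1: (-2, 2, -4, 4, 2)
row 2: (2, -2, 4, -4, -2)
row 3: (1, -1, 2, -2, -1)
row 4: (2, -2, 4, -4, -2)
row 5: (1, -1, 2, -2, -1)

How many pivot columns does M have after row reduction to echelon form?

Row reduce to echelon form.
R2 ← R2 + R1: [0, 0, 0, 0, 0]
R3 ← R3 + (1/2)·R1: [0, 0, 0, 0, 0]
R4 ← R4 + R1: [0, 0, 0, 0, 0]
R5 ← R5 + (1/2)·R1: [0, 0, 0, 0, 0]
Echelon form has 1 nonzero row, so rank(M) = 1.
Each nonzero row contributes one pivot column: 1 pivot columns.

1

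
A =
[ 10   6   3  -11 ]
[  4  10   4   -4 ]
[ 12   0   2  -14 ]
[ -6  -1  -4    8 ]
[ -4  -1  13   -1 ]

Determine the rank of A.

Row reduce to echelon form.
R2 ← R2 − (2/5)·R1: [0, 38/5, 14/5, 2/5]
R3 ← R3 − (6/5)·R1: [0, -36/5, -8/5, -4/5]
R4 ← R4 + (3/5)·R1: [0, 13/5, -11/5, 7/5]
R5 ← R5 + (2/5)·R1: [0, 7/5, 71/5, -27/5]
R3 ← R3 + (18/19)·R2: [0, 0, 20/19, -8/19]
R4 ← R4 − (13/38)·R2: [0, 0, -60/19, 24/19]
R5 ← R5 − (7/38)·R2: [0, 0, 260/19, -104/19]
R4 ← R4 + (3)·R3: [0, 0, 0, 0]
R5 ← R5 − (13)·R3: [0, 0, 0, 0]
Echelon form has 3 nonzero rows, so rank(A) = 3.

3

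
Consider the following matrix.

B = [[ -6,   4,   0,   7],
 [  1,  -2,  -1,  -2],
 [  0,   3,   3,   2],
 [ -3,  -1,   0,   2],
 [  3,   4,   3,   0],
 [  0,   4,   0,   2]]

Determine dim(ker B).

1

Row reduce to echelon form.
R2 ← R2 + (1/6)·R1: [0, -4/3, -1, -5/6]
R4 ← R4 − (1/2)·R1: [0, -3, 0, -3/2]
R5 ← R5 + (1/2)·R1: [0, 6, 3, 7/2]
R3 ← R3 + (9/4)·R2: [0, 0, 3/4, 1/8]
R4 ← R4 − (9/4)·R2: [0, 0, 9/4, 3/8]
R5 ← R5 + (9/2)·R2: [0, 0, -3/2, -1/4]
R6 ← R6 + (3)·R2: [0, 0, -3, -1/2]
R4 ← R4 − (3)·R3: [0, 0, 0, 0]
R5 ← R5 + (2)·R3: [0, 0, 0, 0]
R6 ← R6 + (4)·R3: [0, 0, 0, 0]
3 nonzero rows, so rank(B) = 3.
B has 4 columns; by rank–nullity, nullity = 4 − 3 = 1.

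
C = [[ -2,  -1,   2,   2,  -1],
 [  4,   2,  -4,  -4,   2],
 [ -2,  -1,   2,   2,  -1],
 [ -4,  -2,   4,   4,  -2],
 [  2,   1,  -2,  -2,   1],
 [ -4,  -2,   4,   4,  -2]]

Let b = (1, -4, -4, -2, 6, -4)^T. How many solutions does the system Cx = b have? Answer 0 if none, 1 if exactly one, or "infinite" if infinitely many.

Row reduce the augmented matrix [C | b].
R2 ← R2 + (2)·R1: [0, 0, 0, 0, 0, -2]
R3 ← R3 − R1: [0, 0, 0, 0, 0, -5]
R4 ← R4 − (2)·R1: [0, 0, 0, 0, 0, -4]
R5 ← R5 + R1: [0, 0, 0, 0, 0, 7]
R6 ← R6 − (2)·R1: [0, 0, 0, 0, 0, -6]
R3 ← R3 − (5/2)·R2: [0, 0, 0, 0, 0, 0]
R4 ← R4 − (2)·R2: [0, 0, 0, 0, 0, 0]
R5 ← R5 + (7/2)·R2: [0, 0, 0, 0, 0, 0]
R6 ← R6 − (3)·R2: [0, 0, 0, 0, 0, 0]
The echelon form has 2 nonzero rows; the last pivot sits in the augmented column, so rank(C) = 1 but rank([C|b]) = 2.
Since the ranks differ, the system is inconsistent.
It has no solutions.

0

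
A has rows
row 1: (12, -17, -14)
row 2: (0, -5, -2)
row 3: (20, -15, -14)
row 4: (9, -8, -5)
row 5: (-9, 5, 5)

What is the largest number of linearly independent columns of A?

Row reduce to echelon form.
R3 ← R3 − (5/3)·R1: [0, 40/3, 28/3]
R4 ← R4 − (3/4)·R1: [0, 19/4, 11/2]
R5 ← R5 + (3/4)·R1: [0, -31/4, -11/2]
R3 ← R3 + (8/3)·R2: [0, 0, 4]
R4 ← R4 + (19/20)·R2: [0, 0, 18/5]
R5 ← R5 − (31/20)·R2: [0, 0, -12/5]
R4 ← R4 − (9/10)·R3: [0, 0, 0]
R5 ← R5 + (3/5)·R3: [0, 0, 0]
Echelon form has 3 nonzero rows, so rank(A) = 3.
The rank gives the maximum number of linearly independent columns: 3.

3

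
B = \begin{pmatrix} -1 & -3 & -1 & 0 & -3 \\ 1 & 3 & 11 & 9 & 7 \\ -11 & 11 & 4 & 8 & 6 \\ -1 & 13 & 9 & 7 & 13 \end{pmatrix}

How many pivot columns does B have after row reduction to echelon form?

3

Row reduce to echelon form.
R2 ← R2 + R1: [0, 0, 10, 9, 4]
R3 ← R3 − (11)·R1: [0, 44, 15, 8, 39]
R4 ← R4 − R1: [0, 16, 10, 7, 16]
Swap R2 ↔ R3
R4 ← R4 − (4/11)·R2: [0, 0, 50/11, 45/11, 20/11]
R4 ← R4 − (5/11)·R3: [0, 0, 0, 0, 0]
Echelon form has 3 nonzero rows, so rank(B) = 3.
Each nonzero row contributes one pivot column: 3 pivot columns.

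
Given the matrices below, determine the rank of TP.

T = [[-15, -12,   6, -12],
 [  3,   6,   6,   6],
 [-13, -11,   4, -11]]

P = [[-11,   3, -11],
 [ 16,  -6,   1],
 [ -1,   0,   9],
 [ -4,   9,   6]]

First compute TP:
[[ 15, -81, 135],
 [ 33,  27,  63],
 [  7, -72, 102]]
Now row reduce the product.
R2 ← R2 − (11/5)·R1: [0, 1026/5, -234]
R3 ← R3 − (7/15)·R1: [0, -171/5, 39]
R3 ← R3 + (1/6)·R2: [0, 0, 0]
2 nonzero rows, so rank(TP) = 2.

2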